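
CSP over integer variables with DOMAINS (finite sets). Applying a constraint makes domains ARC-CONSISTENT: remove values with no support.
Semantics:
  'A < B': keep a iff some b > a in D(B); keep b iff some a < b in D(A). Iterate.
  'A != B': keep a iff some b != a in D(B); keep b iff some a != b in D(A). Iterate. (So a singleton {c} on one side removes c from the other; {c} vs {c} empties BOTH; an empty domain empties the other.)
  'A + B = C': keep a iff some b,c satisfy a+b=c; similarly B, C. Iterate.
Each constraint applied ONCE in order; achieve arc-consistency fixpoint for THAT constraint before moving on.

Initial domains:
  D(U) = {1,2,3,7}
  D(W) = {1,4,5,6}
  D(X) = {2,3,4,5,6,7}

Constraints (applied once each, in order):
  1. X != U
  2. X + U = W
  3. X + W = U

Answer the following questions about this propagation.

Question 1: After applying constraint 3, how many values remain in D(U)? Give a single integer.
Answer: 0

Derivation:
Constraint 1 (X != U) on D(X)={2,3,4,5,6,7} D(U)={1,2,3,7}: no change
Constraint 2 (X + U = W) on D(X)={2,3,4,5,6,7} D(U)={1,2,3,7} D(W)={1,4,5,6}: X {2,3,4,5,6,7}->{2,3,4,5}; U {1,2,3,7}->{1,2,3}; W {1,4,5,6}->{4,5,6}
Constraint 3 (X + W = U) on D(X)={2,3,4,5} D(W)={4,5,6} D(U)={1,2,3}: X {2,3,4,5}->{}; W {4,5,6}->{}; U {1,2,3}->{}
So after constraint 3: D(U)={}, size = 0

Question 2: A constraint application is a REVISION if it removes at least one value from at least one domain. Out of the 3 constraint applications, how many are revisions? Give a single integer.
Answer: 2

Derivation:
Constraint 1 (X != U) on D(X)={2,3,4,5,6,7} D(U)={1,2,3,7}: no change => not a revision
Constraint 2 (X + U = W) on D(X)={2,3,4,5,6,7} D(U)={1,2,3,7} D(W)={1,4,5,6}: X {2,3,4,5,6,7}->{2,3,4,5}; U {1,2,3,7}->{1,2,3}; W {1,4,5,6}->{4,5,6} => REVISION
Constraint 3 (X + W = U) on D(X)={2,3,4,5} D(W)={4,5,6} D(U)={1,2,3}: X {2,3,4,5}->{}; W {4,5,6}->{}; U {1,2,3}->{} => REVISION
Total revisions = 2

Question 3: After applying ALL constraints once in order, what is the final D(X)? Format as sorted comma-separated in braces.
Constraint 1 (X != U) on D(X)={2,3,4,5,6,7} D(U)={1,2,3,7}: no change
Constraint 2 (X + U = W) on D(X)={2,3,4,5,6,7} D(U)={1,2,3,7} D(W)={1,4,5,6}: X {2,3,4,5,6,7}->{2,3,4,5}; U {1,2,3,7}->{1,2,3}; W {1,4,5,6}->{4,5,6}
Constraint 3 (X + W = U) on D(X)={2,3,4,5} D(W)={4,5,6} D(U)={1,2,3}: X {2,3,4,5}->{}; W {4,5,6}->{}; U {1,2,3}->{}
So after all 3 constraints: D(X) = {}

Answer: {}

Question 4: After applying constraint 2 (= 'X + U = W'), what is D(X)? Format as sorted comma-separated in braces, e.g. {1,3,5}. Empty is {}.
Answer: {2,3,4,5}

Derivation:
Constraint 1 (X != U) on D(X)={2,3,4,5,6,7} D(U)={1,2,3,7}: no change
Constraint 2 (X + U = W) on D(X)={2,3,4,5,6,7} D(U)={1,2,3,7} D(W)={1,4,5,6}: X {2,3,4,5,6,7}->{2,3,4,5}; U {1,2,3,7}->{1,2,3}; W {1,4,5,6}->{4,5,6}
So after constraint 2: D(X) = {2,3,4,5}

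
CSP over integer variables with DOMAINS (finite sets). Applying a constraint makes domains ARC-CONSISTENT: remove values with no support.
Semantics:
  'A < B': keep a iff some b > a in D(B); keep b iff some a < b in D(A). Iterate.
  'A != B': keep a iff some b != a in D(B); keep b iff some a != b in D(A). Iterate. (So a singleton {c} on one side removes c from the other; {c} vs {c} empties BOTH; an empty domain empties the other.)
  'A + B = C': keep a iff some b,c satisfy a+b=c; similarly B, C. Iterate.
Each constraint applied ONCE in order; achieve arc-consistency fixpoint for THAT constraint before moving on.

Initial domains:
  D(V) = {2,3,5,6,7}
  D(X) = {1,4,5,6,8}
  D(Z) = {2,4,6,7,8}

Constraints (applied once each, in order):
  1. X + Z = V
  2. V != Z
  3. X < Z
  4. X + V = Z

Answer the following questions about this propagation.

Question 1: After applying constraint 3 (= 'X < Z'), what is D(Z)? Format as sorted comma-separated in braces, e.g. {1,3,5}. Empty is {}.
Answer: {2,4,6}

Derivation:
Constraint 1 (X + Z = V) on D(X)={1,4,5,6,8} D(Z)={2,4,6,7,8} D(V)={2,3,5,6,7}: X {1,4,5,6,8}->{1,4,5}; Z {2,4,6,7,8}->{2,4,6}; V {2,3,5,6,7}->{3,5,6,7}
Constraint 2 (V != Z) on D(V)={3,5,6,7} D(Z)={2,4,6}: no change
Constraint 3 (X < Z) on D(X)={1,4,5} D(Z)={2,4,6}: no change
So after constraint 3: D(Z) = {2,4,6}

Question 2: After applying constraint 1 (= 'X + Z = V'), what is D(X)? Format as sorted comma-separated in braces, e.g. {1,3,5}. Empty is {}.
Constraint 1 (X + Z = V) on D(X)={1,4,5,6,8} D(Z)={2,4,6,7,8} D(V)={2,3,5,6,7}: X {1,4,5,6,8}->{1,4,5}; Z {2,4,6,7,8}->{2,4,6}; V {2,3,5,6,7}->{3,5,6,7}
So after constraint 1: D(X) = {1,4,5}

Answer: {1,4,5}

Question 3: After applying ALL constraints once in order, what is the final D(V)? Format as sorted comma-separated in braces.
Answer: {3,5}

Derivation:
Constraint 1 (X + Z = V) on D(X)={1,4,5,6,8} D(Z)={2,4,6,7,8} D(V)={2,3,5,6,7}: X {1,4,5,6,8}->{1,4,5}; Z {2,4,6,7,8}->{2,4,6}; V {2,3,5,6,7}->{3,5,6,7}
Constraint 2 (V != Z) on D(V)={3,5,6,7} D(Z)={2,4,6}: no change
Constraint 3 (X < Z) on D(X)={1,4,5} D(Z)={2,4,6}: no change
Constraint 4 (X + V = Z) on D(X)={1,4,5} D(V)={3,5,6,7} D(Z)={2,4,6}: X {1,4,5}->{1}; V {3,5,6,7}->{3,5}; Z {2,4,6}->{4,6}
So after all 4 constraints: D(V) = {3,5}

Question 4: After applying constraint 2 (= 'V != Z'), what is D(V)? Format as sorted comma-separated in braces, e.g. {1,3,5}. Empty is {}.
Constraint 1 (X + Z = V) on D(X)={1,4,5,6,8} D(Z)={2,4,6,7,8} D(V)={2,3,5,6,7}: X {1,4,5,6,8}->{1,4,5}; Z {2,4,6,7,8}->{2,4,6}; V {2,3,5,6,7}->{3,5,6,7}
Constraint 2 (V != Z) on D(V)={3,5,6,7} D(Z)={2,4,6}: no change
So after constraint 2: D(V) = {3,5,6,7}

Answer: {3,5,6,7}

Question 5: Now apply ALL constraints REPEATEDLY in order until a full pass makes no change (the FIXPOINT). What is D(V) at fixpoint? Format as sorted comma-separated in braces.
pass 0 (initial): D(V)={2,3,5,6,7}
pass 1: V {2,3,5,6,7}->{3,5}; X {1,4,5,6,8}->{1}; Z {2,4,6,7,8}->{4,6}
pass 2: V {3,5}->{}; X {1}->{}; Z {4,6}->{}
pass 3: no change
Fixpoint after 3 passes: D(V) = {}

Answer: {}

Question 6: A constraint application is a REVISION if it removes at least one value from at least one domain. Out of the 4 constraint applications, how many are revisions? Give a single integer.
Answer: 2

Derivation:
Constraint 1 (X + Z = V) on D(X)={1,4,5,6,8} D(Z)={2,4,6,7,8} D(V)={2,3,5,6,7}: X {1,4,5,6,8}->{1,4,5}; Z {2,4,6,7,8}->{2,4,6}; V {2,3,5,6,7}->{3,5,6,7} => REVISION
Constraint 2 (V != Z) on D(V)={3,5,6,7} D(Z)={2,4,6}: no change => not a revision
Constraint 3 (X < Z) on D(X)={1,4,5} D(Z)={2,4,6}: no change => not a revision
Constraint 4 (X + V = Z) on D(X)={1,4,5} D(V)={3,5,6,7} D(Z)={2,4,6}: X {1,4,5}->{1}; V {3,5,6,7}->{3,5}; Z {2,4,6}->{4,6} => REVISION
Total revisions = 2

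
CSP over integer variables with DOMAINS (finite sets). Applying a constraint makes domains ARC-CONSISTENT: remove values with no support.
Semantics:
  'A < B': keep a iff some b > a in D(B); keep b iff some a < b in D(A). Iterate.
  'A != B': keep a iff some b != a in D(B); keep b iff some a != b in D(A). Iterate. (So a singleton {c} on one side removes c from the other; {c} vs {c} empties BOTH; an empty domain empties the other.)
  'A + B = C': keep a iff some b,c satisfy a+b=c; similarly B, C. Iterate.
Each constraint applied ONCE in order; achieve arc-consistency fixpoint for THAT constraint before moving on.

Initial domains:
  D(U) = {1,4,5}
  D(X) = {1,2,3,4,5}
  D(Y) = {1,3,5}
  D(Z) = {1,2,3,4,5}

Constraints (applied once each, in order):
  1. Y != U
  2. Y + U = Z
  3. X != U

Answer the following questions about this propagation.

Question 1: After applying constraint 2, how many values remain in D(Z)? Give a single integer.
Answer: 3

Derivation:
Constraint 1 (Y != U) on D(Y)={1,3,5} D(U)={1,4,5}: no change
Constraint 2 (Y + U = Z) on D(Y)={1,3,5} D(U)={1,4,5} D(Z)={1,2,3,4,5}: Y {1,3,5}->{1,3}; U {1,4,5}->{1,4}; Z {1,2,3,4,5}->{2,4,5}
So after constraint 2: D(Z)={2,4,5}, size = 3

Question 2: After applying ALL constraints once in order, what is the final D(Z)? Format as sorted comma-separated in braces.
Answer: {2,4,5}

Derivation:
Constraint 1 (Y != U) on D(Y)={1,3,5} D(U)={1,4,5}: no change
Constraint 2 (Y + U = Z) on D(Y)={1,3,5} D(U)={1,4,5} D(Z)={1,2,3,4,5}: Y {1,3,5}->{1,3}; U {1,4,5}->{1,4}; Z {1,2,3,4,5}->{2,4,5}
Constraint 3 (X != U) on D(X)={1,2,3,4,5} D(U)={1,4}: no change
So after all 3 constraints: D(Z) = {2,4,5}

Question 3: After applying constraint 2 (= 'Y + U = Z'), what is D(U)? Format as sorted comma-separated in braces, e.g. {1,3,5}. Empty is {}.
Answer: {1,4}

Derivation:
Constraint 1 (Y != U) on D(Y)={1,3,5} D(U)={1,4,5}: no change
Constraint 2 (Y + U = Z) on D(Y)={1,3,5} D(U)={1,4,5} D(Z)={1,2,3,4,5}: Y {1,3,5}->{1,3}; U {1,4,5}->{1,4}; Z {1,2,3,4,5}->{2,4,5}
So after constraint 2: D(U) = {1,4}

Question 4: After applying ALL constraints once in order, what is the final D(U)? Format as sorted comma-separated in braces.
Constraint 1 (Y != U) on D(Y)={1,3,5} D(U)={1,4,5}: no change
Constraint 2 (Y + U = Z) on D(Y)={1,3,5} D(U)={1,4,5} D(Z)={1,2,3,4,5}: Y {1,3,5}->{1,3}; U {1,4,5}->{1,4}; Z {1,2,3,4,5}->{2,4,5}
Constraint 3 (X != U) on D(X)={1,2,3,4,5} D(U)={1,4}: no change
So after all 3 constraints: D(U) = {1,4}

Answer: {1,4}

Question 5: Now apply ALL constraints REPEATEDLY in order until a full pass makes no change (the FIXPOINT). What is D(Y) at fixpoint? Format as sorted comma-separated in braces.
Answer: {1,3}

Derivation:
pass 0 (initial): D(Y)={1,3,5}
pass 1: U {1,4,5}->{1,4}; Y {1,3,5}->{1,3}; Z {1,2,3,4,5}->{2,4,5}
pass 2: no change
Fixpoint after 2 passes: D(Y) = {1,3}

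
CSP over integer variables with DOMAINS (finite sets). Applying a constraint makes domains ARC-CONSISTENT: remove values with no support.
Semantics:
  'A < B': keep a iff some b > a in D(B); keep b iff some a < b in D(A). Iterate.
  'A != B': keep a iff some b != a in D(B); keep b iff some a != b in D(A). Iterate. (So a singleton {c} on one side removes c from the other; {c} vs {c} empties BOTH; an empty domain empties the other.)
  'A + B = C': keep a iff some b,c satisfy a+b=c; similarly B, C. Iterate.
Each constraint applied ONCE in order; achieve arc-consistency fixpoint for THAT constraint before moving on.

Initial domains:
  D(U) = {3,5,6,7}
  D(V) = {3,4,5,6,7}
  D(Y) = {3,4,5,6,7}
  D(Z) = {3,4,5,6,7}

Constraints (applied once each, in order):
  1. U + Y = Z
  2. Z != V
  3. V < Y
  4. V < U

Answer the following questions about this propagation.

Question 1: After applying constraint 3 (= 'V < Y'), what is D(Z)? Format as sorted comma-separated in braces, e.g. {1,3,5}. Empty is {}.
Constraint 1 (U + Y = Z) on D(U)={3,5,6,7} D(Y)={3,4,5,6,7} D(Z)={3,4,5,6,7}: U {3,5,6,7}->{3}; Y {3,4,5,6,7}->{3,4}; Z {3,4,5,6,7}->{6,7}
Constraint 2 (Z != V) on D(Z)={6,7} D(V)={3,4,5,6,7}: no change
Constraint 3 (V < Y) on D(V)={3,4,5,6,7} D(Y)={3,4}: V {3,4,5,6,7}->{3}; Y {3,4}->{4}
So after constraint 3: D(Z) = {6,7}

Answer: {6,7}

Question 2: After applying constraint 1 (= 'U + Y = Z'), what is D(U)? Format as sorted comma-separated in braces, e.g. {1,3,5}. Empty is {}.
Answer: {3}

Derivation:
Constraint 1 (U + Y = Z) on D(U)={3,5,6,7} D(Y)={3,4,5,6,7} D(Z)={3,4,5,6,7}: U {3,5,6,7}->{3}; Y {3,4,5,6,7}->{3,4}; Z {3,4,5,6,7}->{6,7}
So after constraint 1: D(U) = {3}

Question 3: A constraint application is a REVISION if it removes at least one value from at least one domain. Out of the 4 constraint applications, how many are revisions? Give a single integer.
Answer: 3

Derivation:
Constraint 1 (U + Y = Z) on D(U)={3,5,6,7} D(Y)={3,4,5,6,7} D(Z)={3,4,5,6,7}: U {3,5,6,7}->{3}; Y {3,4,5,6,7}->{3,4}; Z {3,4,5,6,7}->{6,7} => REVISION
Constraint 2 (Z != V) on D(Z)={6,7} D(V)={3,4,5,6,7}: no change => not a revision
Constraint 3 (V < Y) on D(V)={3,4,5,6,7} D(Y)={3,4}: V {3,4,5,6,7}->{3}; Y {3,4}->{4} => REVISION
Constraint 4 (V < U) on D(V)={3} D(U)={3}: V {3}->{}; U {3}->{} => REVISION
Total revisions = 3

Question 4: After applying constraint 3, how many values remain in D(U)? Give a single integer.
Answer: 1

Derivation:
Constraint 1 (U + Y = Z) on D(U)={3,5,6,7} D(Y)={3,4,5,6,7} D(Z)={3,4,5,6,7}: U {3,5,6,7}->{3}; Y {3,4,5,6,7}->{3,4}; Z {3,4,5,6,7}->{6,7}
Constraint 2 (Z != V) on D(Z)={6,7} D(V)={3,4,5,6,7}: no change
Constraint 3 (V < Y) on D(V)={3,4,5,6,7} D(Y)={3,4}: V {3,4,5,6,7}->{3}; Y {3,4}->{4}
So after constraint 3: D(U)={3}, size = 1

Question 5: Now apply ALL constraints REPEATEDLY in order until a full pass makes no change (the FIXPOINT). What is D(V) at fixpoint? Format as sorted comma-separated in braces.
Answer: {}

Derivation:
pass 0 (initial): D(V)={3,4,5,6,7}
pass 1: U {3,5,6,7}->{}; V {3,4,5,6,7}->{}; Y {3,4,5,6,7}->{4}; Z {3,4,5,6,7}->{6,7}
pass 2: Y {4}->{}; Z {6,7}->{}
pass 3: no change
Fixpoint after 3 passes: D(V) = {}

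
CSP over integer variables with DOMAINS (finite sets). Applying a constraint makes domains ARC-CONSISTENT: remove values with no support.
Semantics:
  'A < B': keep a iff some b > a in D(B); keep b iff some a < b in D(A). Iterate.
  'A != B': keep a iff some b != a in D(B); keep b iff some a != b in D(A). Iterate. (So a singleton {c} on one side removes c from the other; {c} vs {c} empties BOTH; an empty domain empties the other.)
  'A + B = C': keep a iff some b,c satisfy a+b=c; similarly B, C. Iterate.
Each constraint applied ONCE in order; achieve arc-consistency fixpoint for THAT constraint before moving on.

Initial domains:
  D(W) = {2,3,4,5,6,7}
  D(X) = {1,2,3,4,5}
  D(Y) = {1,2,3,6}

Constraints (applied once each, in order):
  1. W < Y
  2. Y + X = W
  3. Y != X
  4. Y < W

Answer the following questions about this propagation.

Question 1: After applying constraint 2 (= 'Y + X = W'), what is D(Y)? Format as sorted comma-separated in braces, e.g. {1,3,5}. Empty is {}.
Constraint 1 (W < Y) on D(W)={2,3,4,5,6,7} D(Y)={1,2,3,6}: W {2,3,4,5,6,7}->{2,3,4,5}; Y {1,2,3,6}->{3,6}
Constraint 2 (Y + X = W) on D(Y)={3,6} D(X)={1,2,3,4,5} D(W)={2,3,4,5}: Y {3,6}->{3}; X {1,2,3,4,5}->{1,2}; W {2,3,4,5}->{4,5}
So after constraint 2: D(Y) = {3}

Answer: {3}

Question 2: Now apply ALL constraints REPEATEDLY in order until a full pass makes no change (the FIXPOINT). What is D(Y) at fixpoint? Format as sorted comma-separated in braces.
pass 0 (initial): D(Y)={1,2,3,6}
pass 1: W {2,3,4,5,6,7}->{4,5}; X {1,2,3,4,5}->{1,2}; Y {1,2,3,6}->{3}
pass 2: W {4,5}->{}; X {1,2}->{}; Y {3}->{}
pass 3: no change
Fixpoint after 3 passes: D(Y) = {}

Answer: {}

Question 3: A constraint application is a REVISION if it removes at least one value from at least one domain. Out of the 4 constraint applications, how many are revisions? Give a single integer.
Answer: 2

Derivation:
Constraint 1 (W < Y) on D(W)={2,3,4,5,6,7} D(Y)={1,2,3,6}: W {2,3,4,5,6,7}->{2,3,4,5}; Y {1,2,3,6}->{3,6} => REVISION
Constraint 2 (Y + X = W) on D(Y)={3,6} D(X)={1,2,3,4,5} D(W)={2,3,4,5}: Y {3,6}->{3}; X {1,2,3,4,5}->{1,2}; W {2,3,4,5}->{4,5} => REVISION
Constraint 3 (Y != X) on D(Y)={3} D(X)={1,2}: no change => not a revision
Constraint 4 (Y < W) on D(Y)={3} D(W)={4,5}: no change => not a revision
Total revisions = 2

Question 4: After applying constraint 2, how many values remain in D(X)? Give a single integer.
Answer: 2

Derivation:
Constraint 1 (W < Y) on D(W)={2,3,4,5,6,7} D(Y)={1,2,3,6}: W {2,3,4,5,6,7}->{2,3,4,5}; Y {1,2,3,6}->{3,6}
Constraint 2 (Y + X = W) on D(Y)={3,6} D(X)={1,2,3,4,5} D(W)={2,3,4,5}: Y {3,6}->{3}; X {1,2,3,4,5}->{1,2}; W {2,3,4,5}->{4,5}
So after constraint 2: D(X)={1,2}, size = 2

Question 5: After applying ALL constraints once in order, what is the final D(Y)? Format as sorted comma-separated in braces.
Answer: {3}

Derivation:
Constraint 1 (W < Y) on D(W)={2,3,4,5,6,7} D(Y)={1,2,3,6}: W {2,3,4,5,6,7}->{2,3,4,5}; Y {1,2,3,6}->{3,6}
Constraint 2 (Y + X = W) on D(Y)={3,6} D(X)={1,2,3,4,5} D(W)={2,3,4,5}: Y {3,6}->{3}; X {1,2,3,4,5}->{1,2}; W {2,3,4,5}->{4,5}
Constraint 3 (Y != X) on D(Y)={3} D(X)={1,2}: no change
Constraint 4 (Y < W) on D(Y)={3} D(W)={4,5}: no change
So after all 4 constraints: D(Y) = {3}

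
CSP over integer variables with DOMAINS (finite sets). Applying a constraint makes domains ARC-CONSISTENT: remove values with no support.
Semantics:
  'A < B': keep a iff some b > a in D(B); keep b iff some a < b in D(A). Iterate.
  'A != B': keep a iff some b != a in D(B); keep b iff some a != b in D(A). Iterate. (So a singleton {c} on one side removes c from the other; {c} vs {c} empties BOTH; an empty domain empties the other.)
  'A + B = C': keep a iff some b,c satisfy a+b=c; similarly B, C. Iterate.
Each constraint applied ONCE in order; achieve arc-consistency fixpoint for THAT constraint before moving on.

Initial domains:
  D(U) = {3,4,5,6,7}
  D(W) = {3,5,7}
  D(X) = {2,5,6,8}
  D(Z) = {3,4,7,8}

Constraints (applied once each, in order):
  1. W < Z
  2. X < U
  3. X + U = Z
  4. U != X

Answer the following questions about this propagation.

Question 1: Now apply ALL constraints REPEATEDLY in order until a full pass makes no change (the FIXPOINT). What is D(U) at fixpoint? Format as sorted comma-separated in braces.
Answer: {3,5,6}

Derivation:
pass 0 (initial): D(U)={3,4,5,6,7}
pass 1: U {3,4,5,6,7}->{3,5,6}; X {2,5,6,8}->{2,5}; Z {3,4,7,8}->{7,8}
pass 2: no change
Fixpoint after 2 passes: D(U) = {3,5,6}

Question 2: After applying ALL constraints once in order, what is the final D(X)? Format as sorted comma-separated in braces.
Answer: {2,5}

Derivation:
Constraint 1 (W < Z) on D(W)={3,5,7} D(Z)={3,4,7,8}: Z {3,4,7,8}->{4,7,8}
Constraint 2 (X < U) on D(X)={2,5,6,8} D(U)={3,4,5,6,7}: X {2,5,6,8}->{2,5,6}
Constraint 3 (X + U = Z) on D(X)={2,5,6} D(U)={3,4,5,6,7} D(Z)={4,7,8}: X {2,5,6}->{2,5}; U {3,4,5,6,7}->{3,5,6}; Z {4,7,8}->{7,8}
Constraint 4 (U != X) on D(U)={3,5,6} D(X)={2,5}: no change
So after all 4 constraints: D(X) = {2,5}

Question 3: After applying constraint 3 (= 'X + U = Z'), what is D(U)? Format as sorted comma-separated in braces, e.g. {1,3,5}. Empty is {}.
Constraint 1 (W < Z) on D(W)={3,5,7} D(Z)={3,4,7,8}: Z {3,4,7,8}->{4,7,8}
Constraint 2 (X < U) on D(X)={2,5,6,8} D(U)={3,4,5,6,7}: X {2,5,6,8}->{2,5,6}
Constraint 3 (X + U = Z) on D(X)={2,5,6} D(U)={3,4,5,6,7} D(Z)={4,7,8}: X {2,5,6}->{2,5}; U {3,4,5,6,7}->{3,5,6}; Z {4,7,8}->{7,8}
So after constraint 3: D(U) = {3,5,6}

Answer: {3,5,6}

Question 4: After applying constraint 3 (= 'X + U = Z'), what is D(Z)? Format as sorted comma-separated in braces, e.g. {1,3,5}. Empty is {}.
Answer: {7,8}

Derivation:
Constraint 1 (W < Z) on D(W)={3,5,7} D(Z)={3,4,7,8}: Z {3,4,7,8}->{4,7,8}
Constraint 2 (X < U) on D(X)={2,5,6,8} D(U)={3,4,5,6,7}: X {2,5,6,8}->{2,5,6}
Constraint 3 (X + U = Z) on D(X)={2,5,6} D(U)={3,4,5,6,7} D(Z)={4,7,8}: X {2,5,6}->{2,5}; U {3,4,5,6,7}->{3,5,6}; Z {4,7,8}->{7,8}
So after constraint 3: D(Z) = {7,8}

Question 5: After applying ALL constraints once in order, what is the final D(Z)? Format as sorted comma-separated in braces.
Constraint 1 (W < Z) on D(W)={3,5,7} D(Z)={3,4,7,8}: Z {3,4,7,8}->{4,7,8}
Constraint 2 (X < U) on D(X)={2,5,6,8} D(U)={3,4,5,6,7}: X {2,5,6,8}->{2,5,6}
Constraint 3 (X + U = Z) on D(X)={2,5,6} D(U)={3,4,5,6,7} D(Z)={4,7,8}: X {2,5,6}->{2,5}; U {3,4,5,6,7}->{3,5,6}; Z {4,7,8}->{7,8}
Constraint 4 (U != X) on D(U)={3,5,6} D(X)={2,5}: no change
So after all 4 constraints: D(Z) = {7,8}

Answer: {7,8}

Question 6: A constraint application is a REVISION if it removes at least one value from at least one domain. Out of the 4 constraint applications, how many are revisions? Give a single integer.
Answer: 3

Derivation:
Constraint 1 (W < Z) on D(W)={3,5,7} D(Z)={3,4,7,8}: Z {3,4,7,8}->{4,7,8} => REVISION
Constraint 2 (X < U) on D(X)={2,5,6,8} D(U)={3,4,5,6,7}: X {2,5,6,8}->{2,5,6} => REVISION
Constraint 3 (X + U = Z) on D(X)={2,5,6} D(U)={3,4,5,6,7} D(Z)={4,7,8}: X {2,5,6}->{2,5}; U {3,4,5,6,7}->{3,5,6}; Z {4,7,8}->{7,8} => REVISION
Constraint 4 (U != X) on D(U)={3,5,6} D(X)={2,5}: no change => not a revision
Total revisions = 3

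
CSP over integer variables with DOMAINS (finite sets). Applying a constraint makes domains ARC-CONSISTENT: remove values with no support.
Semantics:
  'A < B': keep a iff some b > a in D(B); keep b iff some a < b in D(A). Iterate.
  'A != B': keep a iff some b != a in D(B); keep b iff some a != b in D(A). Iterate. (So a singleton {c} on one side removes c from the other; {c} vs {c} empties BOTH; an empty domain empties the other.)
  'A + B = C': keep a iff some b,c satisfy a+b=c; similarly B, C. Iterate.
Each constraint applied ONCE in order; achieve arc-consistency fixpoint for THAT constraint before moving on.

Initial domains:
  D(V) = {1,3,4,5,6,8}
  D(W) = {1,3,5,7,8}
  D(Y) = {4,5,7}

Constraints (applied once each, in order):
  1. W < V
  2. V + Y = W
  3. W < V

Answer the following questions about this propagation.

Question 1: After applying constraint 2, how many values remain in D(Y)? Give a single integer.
Answer: 1

Derivation:
Constraint 1 (W < V) on D(W)={1,3,5,7,8} D(V)={1,3,4,5,6,8}: W {1,3,5,7,8}->{1,3,5,7}; V {1,3,4,5,6,8}->{3,4,5,6,8}
Constraint 2 (V + Y = W) on D(V)={3,4,5,6,8} D(Y)={4,5,7} D(W)={1,3,5,7}: V {3,4,5,6,8}->{3}; Y {4,5,7}->{4}; W {1,3,5,7}->{7}
So after constraint 2: D(Y)={4}, size = 1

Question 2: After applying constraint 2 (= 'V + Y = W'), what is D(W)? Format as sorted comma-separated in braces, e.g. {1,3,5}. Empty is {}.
Constraint 1 (W < V) on D(W)={1,3,5,7,8} D(V)={1,3,4,5,6,8}: W {1,3,5,7,8}->{1,3,5,7}; V {1,3,4,5,6,8}->{3,4,5,6,8}
Constraint 2 (V + Y = W) on D(V)={3,4,5,6,8} D(Y)={4,5,7} D(W)={1,3,5,7}: V {3,4,5,6,8}->{3}; Y {4,5,7}->{4}; W {1,3,5,7}->{7}
So after constraint 2: D(W) = {7}

Answer: {7}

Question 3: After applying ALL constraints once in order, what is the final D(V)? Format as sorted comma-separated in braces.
Answer: {}

Derivation:
Constraint 1 (W < V) on D(W)={1,3,5,7,8} D(V)={1,3,4,5,6,8}: W {1,3,5,7,8}->{1,3,5,7}; V {1,3,4,5,6,8}->{3,4,5,6,8}
Constraint 2 (V + Y = W) on D(V)={3,4,5,6,8} D(Y)={4,5,7} D(W)={1,3,5,7}: V {3,4,5,6,8}->{3}; Y {4,5,7}->{4}; W {1,3,5,7}->{7}
Constraint 3 (W < V) on D(W)={7} D(V)={3}: W {7}->{}; V {3}->{}
So after all 3 constraints: D(V) = {}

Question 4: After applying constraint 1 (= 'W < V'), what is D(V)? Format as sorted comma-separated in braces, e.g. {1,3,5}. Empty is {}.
Constraint 1 (W < V) on D(W)={1,3,5,7,8} D(V)={1,3,4,5,6,8}: W {1,3,5,7,8}->{1,3,5,7}; V {1,3,4,5,6,8}->{3,4,5,6,8}
So after constraint 1: D(V) = {3,4,5,6,8}

Answer: {3,4,5,6,8}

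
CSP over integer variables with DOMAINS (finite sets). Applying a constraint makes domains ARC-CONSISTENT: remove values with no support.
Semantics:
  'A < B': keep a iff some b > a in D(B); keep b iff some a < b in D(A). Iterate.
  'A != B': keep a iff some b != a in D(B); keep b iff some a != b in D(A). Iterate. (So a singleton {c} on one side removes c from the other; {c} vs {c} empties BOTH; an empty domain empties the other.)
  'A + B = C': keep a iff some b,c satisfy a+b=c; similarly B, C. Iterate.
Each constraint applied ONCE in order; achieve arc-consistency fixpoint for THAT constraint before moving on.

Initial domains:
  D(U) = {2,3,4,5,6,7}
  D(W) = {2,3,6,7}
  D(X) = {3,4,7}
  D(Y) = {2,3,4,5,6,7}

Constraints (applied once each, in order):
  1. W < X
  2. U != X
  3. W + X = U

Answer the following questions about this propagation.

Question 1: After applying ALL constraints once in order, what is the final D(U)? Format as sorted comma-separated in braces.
Constraint 1 (W < X) on D(W)={2,3,6,7} D(X)={3,4,7}: W {2,3,6,7}->{2,3,6}
Constraint 2 (U != X) on D(U)={2,3,4,5,6,7} D(X)={3,4,7}: no change
Constraint 3 (W + X = U) on D(W)={2,3,6} D(X)={3,4,7} D(U)={2,3,4,5,6,7}: W {2,3,6}->{2,3}; X {3,4,7}->{3,4}; U {2,3,4,5,6,7}->{5,6,7}
So after all 3 constraints: D(U) = {5,6,7}

Answer: {5,6,7}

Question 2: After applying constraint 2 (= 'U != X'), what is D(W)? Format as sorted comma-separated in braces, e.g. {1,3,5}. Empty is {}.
Constraint 1 (W < X) on D(W)={2,3,6,7} D(X)={3,4,7}: W {2,3,6,7}->{2,3,6}
Constraint 2 (U != X) on D(U)={2,3,4,5,6,7} D(X)={3,4,7}: no change
So after constraint 2: D(W) = {2,3,6}

Answer: {2,3,6}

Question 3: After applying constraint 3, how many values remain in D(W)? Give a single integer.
Constraint 1 (W < X) on D(W)={2,3,6,7} D(X)={3,4,7}: W {2,3,6,7}->{2,3,6}
Constraint 2 (U != X) on D(U)={2,3,4,5,6,7} D(X)={3,4,7}: no change
Constraint 3 (W + X = U) on D(W)={2,3,6} D(X)={3,4,7} D(U)={2,3,4,5,6,7}: W {2,3,6}->{2,3}; X {3,4,7}->{3,4}; U {2,3,4,5,6,7}->{5,6,7}
So after constraint 3: D(W)={2,3}, size = 2

Answer: 2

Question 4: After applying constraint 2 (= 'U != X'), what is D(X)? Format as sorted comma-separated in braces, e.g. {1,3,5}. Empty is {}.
Answer: {3,4,7}

Derivation:
Constraint 1 (W < X) on D(W)={2,3,6,7} D(X)={3,4,7}: W {2,3,6,7}->{2,3,6}
Constraint 2 (U != X) on D(U)={2,3,4,5,6,7} D(X)={3,4,7}: no change
So after constraint 2: D(X) = {3,4,7}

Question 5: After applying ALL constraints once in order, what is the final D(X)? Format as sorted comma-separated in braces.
Answer: {3,4}

Derivation:
Constraint 1 (W < X) on D(W)={2,3,6,7} D(X)={3,4,7}: W {2,3,6,7}->{2,3,6}
Constraint 2 (U != X) on D(U)={2,3,4,5,6,7} D(X)={3,4,7}: no change
Constraint 3 (W + X = U) on D(W)={2,3,6} D(X)={3,4,7} D(U)={2,3,4,5,6,7}: W {2,3,6}->{2,3}; X {3,4,7}->{3,4}; U {2,3,4,5,6,7}->{5,6,7}
So after all 3 constraints: D(X) = {3,4}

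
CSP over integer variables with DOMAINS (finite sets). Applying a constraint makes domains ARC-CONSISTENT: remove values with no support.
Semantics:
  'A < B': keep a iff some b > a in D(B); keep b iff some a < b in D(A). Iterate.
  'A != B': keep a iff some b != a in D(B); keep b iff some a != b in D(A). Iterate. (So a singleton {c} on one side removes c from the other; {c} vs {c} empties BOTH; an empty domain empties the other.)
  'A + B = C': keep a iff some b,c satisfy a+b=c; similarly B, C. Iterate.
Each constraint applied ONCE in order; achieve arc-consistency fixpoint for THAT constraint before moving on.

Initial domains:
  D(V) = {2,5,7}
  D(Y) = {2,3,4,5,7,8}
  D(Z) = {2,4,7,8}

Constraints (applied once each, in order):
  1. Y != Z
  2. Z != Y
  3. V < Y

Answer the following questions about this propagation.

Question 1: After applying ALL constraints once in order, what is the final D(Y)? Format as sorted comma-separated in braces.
Answer: {3,4,5,7,8}

Derivation:
Constraint 1 (Y != Z) on D(Y)={2,3,4,5,7,8} D(Z)={2,4,7,8}: no change
Constraint 2 (Z != Y) on D(Z)={2,4,7,8} D(Y)={2,3,4,5,7,8}: no change
Constraint 3 (V < Y) on D(V)={2,5,7} D(Y)={2,3,4,5,7,8}: Y {2,3,4,5,7,8}->{3,4,5,7,8}
So after all 3 constraints: D(Y) = {3,4,5,7,8}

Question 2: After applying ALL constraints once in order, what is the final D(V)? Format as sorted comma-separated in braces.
Constraint 1 (Y != Z) on D(Y)={2,3,4,5,7,8} D(Z)={2,4,7,8}: no change
Constraint 2 (Z != Y) on D(Z)={2,4,7,8} D(Y)={2,3,4,5,7,8}: no change
Constraint 3 (V < Y) on D(V)={2,5,7} D(Y)={2,3,4,5,7,8}: Y {2,3,4,5,7,8}->{3,4,5,7,8}
So after all 3 constraints: D(V) = {2,5,7}

Answer: {2,5,7}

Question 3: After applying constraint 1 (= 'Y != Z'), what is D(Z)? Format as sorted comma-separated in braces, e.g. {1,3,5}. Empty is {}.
Answer: {2,4,7,8}

Derivation:
Constraint 1 (Y != Z) on D(Y)={2,3,4,5,7,8} D(Z)={2,4,7,8}: no change
So after constraint 1: D(Z) = {2,4,7,8}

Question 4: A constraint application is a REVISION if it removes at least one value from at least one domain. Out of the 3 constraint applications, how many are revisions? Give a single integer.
Answer: 1

Derivation:
Constraint 1 (Y != Z) on D(Y)={2,3,4,5,7,8} D(Z)={2,4,7,8}: no change => not a revision
Constraint 2 (Z != Y) on D(Z)={2,4,7,8} D(Y)={2,3,4,5,7,8}: no change => not a revision
Constraint 3 (V < Y) on D(V)={2,5,7} D(Y)={2,3,4,5,7,8}: Y {2,3,4,5,7,8}->{3,4,5,7,8} => REVISION
Total revisions = 1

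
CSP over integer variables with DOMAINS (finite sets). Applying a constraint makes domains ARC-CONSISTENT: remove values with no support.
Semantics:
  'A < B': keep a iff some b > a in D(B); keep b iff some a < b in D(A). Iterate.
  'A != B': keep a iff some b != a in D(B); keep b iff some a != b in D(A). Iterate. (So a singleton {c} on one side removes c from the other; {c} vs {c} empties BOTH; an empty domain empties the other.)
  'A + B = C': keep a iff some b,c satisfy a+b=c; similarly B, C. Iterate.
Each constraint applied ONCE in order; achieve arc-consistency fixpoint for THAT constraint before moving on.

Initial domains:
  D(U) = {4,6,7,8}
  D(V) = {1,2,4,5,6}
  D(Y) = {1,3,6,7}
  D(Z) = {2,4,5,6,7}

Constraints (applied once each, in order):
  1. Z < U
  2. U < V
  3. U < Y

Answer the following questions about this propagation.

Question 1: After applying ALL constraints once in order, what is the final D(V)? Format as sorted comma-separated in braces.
Answer: {5,6}

Derivation:
Constraint 1 (Z < U) on D(Z)={2,4,5,6,7} D(U)={4,6,7,8}: no change
Constraint 2 (U < V) on D(U)={4,6,7,8} D(V)={1,2,4,5,6}: U {4,6,7,8}->{4}; V {1,2,4,5,6}->{5,6}
Constraint 3 (U < Y) on D(U)={4} D(Y)={1,3,6,7}: Y {1,3,6,7}->{6,7}
So after all 3 constraints: D(V) = {5,6}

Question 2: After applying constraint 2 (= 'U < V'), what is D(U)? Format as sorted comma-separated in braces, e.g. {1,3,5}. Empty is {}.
Constraint 1 (Z < U) on D(Z)={2,4,5,6,7} D(U)={4,6,7,8}: no change
Constraint 2 (U < V) on D(U)={4,6,7,8} D(V)={1,2,4,5,6}: U {4,6,7,8}->{4}; V {1,2,4,5,6}->{5,6}
So after constraint 2: D(U) = {4}

Answer: {4}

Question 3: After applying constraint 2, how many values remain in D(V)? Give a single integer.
Answer: 2

Derivation:
Constraint 1 (Z < U) on D(Z)={2,4,5,6,7} D(U)={4,6,7,8}: no change
Constraint 2 (U < V) on D(U)={4,6,7,8} D(V)={1,2,4,5,6}: U {4,6,7,8}->{4}; V {1,2,4,5,6}->{5,6}
So after constraint 2: D(V)={5,6}, size = 2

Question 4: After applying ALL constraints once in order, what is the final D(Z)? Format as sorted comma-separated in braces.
Constraint 1 (Z < U) on D(Z)={2,4,5,6,7} D(U)={4,6,7,8}: no change
Constraint 2 (U < V) on D(U)={4,6,7,8} D(V)={1,2,4,5,6}: U {4,6,7,8}->{4}; V {1,2,4,5,6}->{5,6}
Constraint 3 (U < Y) on D(U)={4} D(Y)={1,3,6,7}: Y {1,3,6,7}->{6,7}
So after all 3 constraints: D(Z) = {2,4,5,6,7}

Answer: {2,4,5,6,7}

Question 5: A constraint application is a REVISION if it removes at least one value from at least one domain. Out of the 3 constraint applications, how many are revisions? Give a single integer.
Answer: 2

Derivation:
Constraint 1 (Z < U) on D(Z)={2,4,5,6,7} D(U)={4,6,7,8}: no change => not a revision
Constraint 2 (U < V) on D(U)={4,6,7,8} D(V)={1,2,4,5,6}: U {4,6,7,8}->{4}; V {1,2,4,5,6}->{5,6} => REVISION
Constraint 3 (U < Y) on D(U)={4} D(Y)={1,3,6,7}: Y {1,3,6,7}->{6,7} => REVISION
Total revisions = 2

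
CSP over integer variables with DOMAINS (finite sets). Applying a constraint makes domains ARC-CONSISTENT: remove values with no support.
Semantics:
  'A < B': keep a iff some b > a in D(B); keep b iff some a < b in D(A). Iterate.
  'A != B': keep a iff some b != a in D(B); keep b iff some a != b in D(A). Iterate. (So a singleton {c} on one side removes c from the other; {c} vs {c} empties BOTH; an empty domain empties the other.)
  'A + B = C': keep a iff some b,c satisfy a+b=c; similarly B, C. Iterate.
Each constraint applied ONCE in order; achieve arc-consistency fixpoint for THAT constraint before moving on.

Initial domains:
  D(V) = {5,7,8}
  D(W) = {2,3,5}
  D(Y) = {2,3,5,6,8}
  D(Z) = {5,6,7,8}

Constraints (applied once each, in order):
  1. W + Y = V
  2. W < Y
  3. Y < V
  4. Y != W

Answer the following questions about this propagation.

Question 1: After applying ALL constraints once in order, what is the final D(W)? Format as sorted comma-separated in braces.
Constraint 1 (W + Y = V) on D(W)={2,3,5} D(Y)={2,3,5,6,8} D(V)={5,7,8}: Y {2,3,5,6,8}->{2,3,5,6}
Constraint 2 (W < Y) on D(W)={2,3,5} D(Y)={2,3,5,6}: Y {2,3,5,6}->{3,5,6}
Constraint 3 (Y < V) on D(Y)={3,5,6} D(V)={5,7,8}: no change
Constraint 4 (Y != W) on D(Y)={3,5,6} D(W)={2,3,5}: no change
So after all 4 constraints: D(W) = {2,3,5}

Answer: {2,3,5}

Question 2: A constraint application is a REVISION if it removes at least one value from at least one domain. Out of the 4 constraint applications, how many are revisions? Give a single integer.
Answer: 2

Derivation:
Constraint 1 (W + Y = V) on D(W)={2,3,5} D(Y)={2,3,5,6,8} D(V)={5,7,8}: Y {2,3,5,6,8}->{2,3,5,6} => REVISION
Constraint 2 (W < Y) on D(W)={2,3,5} D(Y)={2,3,5,6}: Y {2,3,5,6}->{3,5,6} => REVISION
Constraint 3 (Y < V) on D(Y)={3,5,6} D(V)={5,7,8}: no change => not a revision
Constraint 4 (Y != W) on D(Y)={3,5,6} D(W)={2,3,5}: no change => not a revision
Total revisions = 2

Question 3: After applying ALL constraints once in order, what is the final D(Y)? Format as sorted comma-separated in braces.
Constraint 1 (W + Y = V) on D(W)={2,3,5} D(Y)={2,3,5,6,8} D(V)={5,7,8}: Y {2,3,5,6,8}->{2,3,5,6}
Constraint 2 (W < Y) on D(W)={2,3,5} D(Y)={2,3,5,6}: Y {2,3,5,6}->{3,5,6}
Constraint 3 (Y < V) on D(Y)={3,5,6} D(V)={5,7,8}: no change
Constraint 4 (Y != W) on D(Y)={3,5,6} D(W)={2,3,5}: no change
So after all 4 constraints: D(Y) = {3,5,6}

Answer: {3,5,6}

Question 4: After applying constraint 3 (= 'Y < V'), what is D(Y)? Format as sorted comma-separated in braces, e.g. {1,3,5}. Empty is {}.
Answer: {3,5,6}

Derivation:
Constraint 1 (W + Y = V) on D(W)={2,3,5} D(Y)={2,3,5,6,8} D(V)={5,7,8}: Y {2,3,5,6,8}->{2,3,5,6}
Constraint 2 (W < Y) on D(W)={2,3,5} D(Y)={2,3,5,6}: Y {2,3,5,6}->{3,5,6}
Constraint 3 (Y < V) on D(Y)={3,5,6} D(V)={5,7,8}: no change
So after constraint 3: D(Y) = {3,5,6}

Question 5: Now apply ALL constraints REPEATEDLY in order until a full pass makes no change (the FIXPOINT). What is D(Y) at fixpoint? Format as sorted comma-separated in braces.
Answer: {3,5,6}

Derivation:
pass 0 (initial): D(Y)={2,3,5,6,8}
pass 1: Y {2,3,5,6,8}->{3,5,6}
pass 2: no change
Fixpoint after 2 passes: D(Y) = {3,5,6}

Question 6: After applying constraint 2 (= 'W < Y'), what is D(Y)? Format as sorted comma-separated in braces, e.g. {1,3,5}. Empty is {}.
Answer: {3,5,6}

Derivation:
Constraint 1 (W + Y = V) on D(W)={2,3,5} D(Y)={2,3,5,6,8} D(V)={5,7,8}: Y {2,3,5,6,8}->{2,3,5,6}
Constraint 2 (W < Y) on D(W)={2,3,5} D(Y)={2,3,5,6}: Y {2,3,5,6}->{3,5,6}
So after constraint 2: D(Y) = {3,5,6}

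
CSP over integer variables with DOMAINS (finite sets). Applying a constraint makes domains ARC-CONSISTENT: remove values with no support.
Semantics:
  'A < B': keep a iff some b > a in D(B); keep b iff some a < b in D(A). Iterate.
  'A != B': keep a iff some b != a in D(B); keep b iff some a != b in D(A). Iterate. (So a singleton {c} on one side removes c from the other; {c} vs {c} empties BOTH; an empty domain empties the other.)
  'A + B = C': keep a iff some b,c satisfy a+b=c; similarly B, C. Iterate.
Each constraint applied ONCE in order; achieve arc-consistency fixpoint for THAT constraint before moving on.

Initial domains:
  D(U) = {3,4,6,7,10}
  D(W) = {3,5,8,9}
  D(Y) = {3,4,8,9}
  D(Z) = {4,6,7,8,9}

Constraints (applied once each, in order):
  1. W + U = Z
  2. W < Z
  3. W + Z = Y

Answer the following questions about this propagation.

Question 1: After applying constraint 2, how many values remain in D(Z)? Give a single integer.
Constraint 1 (W + U = Z) on D(W)={3,5,8,9} D(U)={3,4,6,7,10} D(Z)={4,6,7,8,9}: W {3,5,8,9}->{3,5}; U {3,4,6,7,10}->{3,4,6}; Z {4,6,7,8,9}->{6,7,8,9}
Constraint 2 (W < Z) on D(W)={3,5} D(Z)={6,7,8,9}: no change
So after constraint 2: D(Z)={6,7,8,9}, size = 4

Answer: 4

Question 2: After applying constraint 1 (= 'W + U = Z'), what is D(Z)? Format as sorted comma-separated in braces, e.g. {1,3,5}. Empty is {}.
Constraint 1 (W + U = Z) on D(W)={3,5,8,9} D(U)={3,4,6,7,10} D(Z)={4,6,7,8,9}: W {3,5,8,9}->{3,5}; U {3,4,6,7,10}->{3,4,6}; Z {4,6,7,8,9}->{6,7,8,9}
So after constraint 1: D(Z) = {6,7,8,9}

Answer: {6,7,8,9}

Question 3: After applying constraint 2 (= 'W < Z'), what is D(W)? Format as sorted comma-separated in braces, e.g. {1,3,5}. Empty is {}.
Answer: {3,5}

Derivation:
Constraint 1 (W + U = Z) on D(W)={3,5,8,9} D(U)={3,4,6,7,10} D(Z)={4,6,7,8,9}: W {3,5,8,9}->{3,5}; U {3,4,6,7,10}->{3,4,6}; Z {4,6,7,8,9}->{6,7,8,9}
Constraint 2 (W < Z) on D(W)={3,5} D(Z)={6,7,8,9}: no change
So after constraint 2: D(W) = {3,5}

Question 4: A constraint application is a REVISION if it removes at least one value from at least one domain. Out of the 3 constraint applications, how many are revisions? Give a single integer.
Constraint 1 (W + U = Z) on D(W)={3,5,8,9} D(U)={3,4,6,7,10} D(Z)={4,6,7,8,9}: W {3,5,8,9}->{3,5}; U {3,4,6,7,10}->{3,4,6}; Z {4,6,7,8,9}->{6,7,8,9} => REVISION
Constraint 2 (W < Z) on D(W)={3,5} D(Z)={6,7,8,9}: no change => not a revision
Constraint 3 (W + Z = Y) on D(W)={3,5} D(Z)={6,7,8,9} D(Y)={3,4,8,9}: W {3,5}->{3}; Z {6,7,8,9}->{6}; Y {3,4,8,9}->{9} => REVISION
Total revisions = 2

Answer: 2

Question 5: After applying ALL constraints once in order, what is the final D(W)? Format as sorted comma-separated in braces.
Answer: {3}

Derivation:
Constraint 1 (W + U = Z) on D(W)={3,5,8,9} D(U)={3,4,6,7,10} D(Z)={4,6,7,8,9}: W {3,5,8,9}->{3,5}; U {3,4,6,7,10}->{3,4,6}; Z {4,6,7,8,9}->{6,7,8,9}
Constraint 2 (W < Z) on D(W)={3,5} D(Z)={6,7,8,9}: no change
Constraint 3 (W + Z = Y) on D(W)={3,5} D(Z)={6,7,8,9} D(Y)={3,4,8,9}: W {3,5}->{3}; Z {6,7,8,9}->{6}; Y {3,4,8,9}->{9}
So after all 3 constraints: D(W) = {3}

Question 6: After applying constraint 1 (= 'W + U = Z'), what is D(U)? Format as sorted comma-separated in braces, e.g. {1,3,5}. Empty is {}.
Answer: {3,4,6}

Derivation:
Constraint 1 (W + U = Z) on D(W)={3,5,8,9} D(U)={3,4,6,7,10} D(Z)={4,6,7,8,9}: W {3,5,8,9}->{3,5}; U {3,4,6,7,10}->{3,4,6}; Z {4,6,7,8,9}->{6,7,8,9}
So after constraint 1: D(U) = {3,4,6}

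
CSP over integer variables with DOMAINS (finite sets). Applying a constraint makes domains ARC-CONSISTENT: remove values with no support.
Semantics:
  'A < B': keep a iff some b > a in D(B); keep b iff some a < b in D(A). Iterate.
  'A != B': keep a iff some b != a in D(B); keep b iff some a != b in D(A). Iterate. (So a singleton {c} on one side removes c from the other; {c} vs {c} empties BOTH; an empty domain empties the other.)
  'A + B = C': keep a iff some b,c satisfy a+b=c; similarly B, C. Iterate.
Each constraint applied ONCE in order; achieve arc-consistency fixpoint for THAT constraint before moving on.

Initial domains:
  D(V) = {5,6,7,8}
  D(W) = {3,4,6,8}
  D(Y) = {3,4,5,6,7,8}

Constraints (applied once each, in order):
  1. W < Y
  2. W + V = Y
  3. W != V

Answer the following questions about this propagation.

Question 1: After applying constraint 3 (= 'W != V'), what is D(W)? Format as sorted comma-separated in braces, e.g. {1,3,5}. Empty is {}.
Constraint 1 (W < Y) on D(W)={3,4,6,8} D(Y)={3,4,5,6,7,8}: W {3,4,6,8}->{3,4,6}; Y {3,4,5,6,7,8}->{4,5,6,7,8}
Constraint 2 (W + V = Y) on D(W)={3,4,6} D(V)={5,6,7,8} D(Y)={4,5,6,7,8}: W {3,4,6}->{3}; V {5,6,7,8}->{5}; Y {4,5,6,7,8}->{8}
Constraint 3 (W != V) on D(W)={3} D(V)={5}: no change
So after constraint 3: D(W) = {3}

Answer: {3}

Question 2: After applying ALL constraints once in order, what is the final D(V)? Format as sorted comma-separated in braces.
Answer: {5}

Derivation:
Constraint 1 (W < Y) on D(W)={3,4,6,8} D(Y)={3,4,5,6,7,8}: W {3,4,6,8}->{3,4,6}; Y {3,4,5,6,7,8}->{4,5,6,7,8}
Constraint 2 (W + V = Y) on D(W)={3,4,6} D(V)={5,6,7,8} D(Y)={4,5,6,7,8}: W {3,4,6}->{3}; V {5,6,7,8}->{5}; Y {4,5,6,7,8}->{8}
Constraint 3 (W != V) on D(W)={3} D(V)={5}: no change
So after all 3 constraints: D(V) = {5}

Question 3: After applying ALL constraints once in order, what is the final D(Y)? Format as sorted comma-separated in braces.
Answer: {8}

Derivation:
Constraint 1 (W < Y) on D(W)={3,4,6,8} D(Y)={3,4,5,6,7,8}: W {3,4,6,8}->{3,4,6}; Y {3,4,5,6,7,8}->{4,5,6,7,8}
Constraint 2 (W + V = Y) on D(W)={3,4,6} D(V)={5,6,7,8} D(Y)={4,5,6,7,8}: W {3,4,6}->{3}; V {5,6,7,8}->{5}; Y {4,5,6,7,8}->{8}
Constraint 3 (W != V) on D(W)={3} D(V)={5}: no change
So after all 3 constraints: D(Y) = {8}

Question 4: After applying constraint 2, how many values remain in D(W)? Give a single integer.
Answer: 1

Derivation:
Constraint 1 (W < Y) on D(W)={3,4,6,8} D(Y)={3,4,5,6,7,8}: W {3,4,6,8}->{3,4,6}; Y {3,4,5,6,7,8}->{4,5,6,7,8}
Constraint 2 (W + V = Y) on D(W)={3,4,6} D(V)={5,6,7,8} D(Y)={4,5,6,7,8}: W {3,4,6}->{3}; V {5,6,7,8}->{5}; Y {4,5,6,7,8}->{8}
So after constraint 2: D(W)={3}, size = 1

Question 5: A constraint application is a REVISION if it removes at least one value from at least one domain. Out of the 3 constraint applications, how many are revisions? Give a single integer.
Constraint 1 (W < Y) on D(W)={3,4,6,8} D(Y)={3,4,5,6,7,8}: W {3,4,6,8}->{3,4,6}; Y {3,4,5,6,7,8}->{4,5,6,7,8} => REVISION
Constraint 2 (W + V = Y) on D(W)={3,4,6} D(V)={5,6,7,8} D(Y)={4,5,6,7,8}: W {3,4,6}->{3}; V {5,6,7,8}->{5}; Y {4,5,6,7,8}->{8} => REVISION
Constraint 3 (W != V) on D(W)={3} D(V)={5}: no change => not a revision
Total revisions = 2

Answer: 2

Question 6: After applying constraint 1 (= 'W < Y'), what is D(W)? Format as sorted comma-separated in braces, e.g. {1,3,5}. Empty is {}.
Constraint 1 (W < Y) on D(W)={3,4,6,8} D(Y)={3,4,5,6,7,8}: W {3,4,6,8}->{3,4,6}; Y {3,4,5,6,7,8}->{4,5,6,7,8}
So after constraint 1: D(W) = {3,4,6}

Answer: {3,4,6}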